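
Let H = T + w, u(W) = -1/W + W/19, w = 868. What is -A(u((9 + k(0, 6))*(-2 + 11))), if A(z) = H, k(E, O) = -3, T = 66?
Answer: -934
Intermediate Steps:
u(W) = -1/W + W/19 (u(W) = -1/W + W*(1/19) = -1/W + W/19)
H = 934 (H = 66 + 868 = 934)
A(z) = 934
-A(u((9 + k(0, 6))*(-2 + 11))) = -1*934 = -934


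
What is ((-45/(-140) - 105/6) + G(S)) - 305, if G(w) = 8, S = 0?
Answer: -8797/28 ≈ -314.18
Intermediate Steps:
((-45/(-140) - 105/6) + G(S)) - 305 = ((-45/(-140) - 105/6) + 8) - 305 = ((-45*(-1/140) - 105*⅙) + 8) - 305 = ((9/28 - 35/2) + 8) - 305 = (-481/28 + 8) - 305 = -257/28 - 305 = -8797/28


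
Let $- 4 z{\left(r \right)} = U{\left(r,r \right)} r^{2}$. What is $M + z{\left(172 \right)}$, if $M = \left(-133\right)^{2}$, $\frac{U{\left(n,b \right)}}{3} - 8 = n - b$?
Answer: $-159815$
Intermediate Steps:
$U{\left(n,b \right)} = 24 - 3 b + 3 n$ ($U{\left(n,b \right)} = 24 + 3 \left(n - b\right) = 24 - \left(- 3 n + 3 b\right) = 24 - 3 b + 3 n$)
$z{\left(r \right)} = - 6 r^{2}$ ($z{\left(r \right)} = - \frac{\left(24 - 3 r + 3 r\right) r^{2}}{4} = - \frac{24 r^{2}}{4} = - 6 r^{2}$)
$M = 17689$
$M + z{\left(172 \right)} = 17689 - 6 \cdot 172^{2} = 17689 - 177504 = -159815$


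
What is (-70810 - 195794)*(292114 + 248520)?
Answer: -144135186936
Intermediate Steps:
(-70810 - 195794)*(292114 + 248520) = -266604*540634 = -144135186936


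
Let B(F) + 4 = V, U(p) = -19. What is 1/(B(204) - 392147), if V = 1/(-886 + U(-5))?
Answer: -905/354896656 ≈ -2.5500e-6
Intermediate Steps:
V = -1/905 (V = 1/(-886 - 19) = 1/(-905) = -1/905 ≈ -0.0011050)
B(F) = -3621/905 (B(F) = -4 - 1/905 = -3621/905)
1/(B(204) - 392147) = 1/(-3621/905 - 392147) = 1/(-354896656/905) = -905/354896656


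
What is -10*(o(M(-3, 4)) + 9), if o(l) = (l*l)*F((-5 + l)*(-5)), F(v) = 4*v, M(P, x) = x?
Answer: -3290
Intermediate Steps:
o(l) = l**2*(100 - 20*l) (o(l) = (l*l)*(4*((-5 + l)*(-5))) = l**2*(4*(25 - 5*l)) = l**2*(100 - 20*l))
-10*(o(M(-3, 4)) + 9) = -10*(20*4**2*(5 - 1*4) + 9) = -10*(20*16*(5 - 4) + 9) = -10*(20*16*1 + 9) = -10*(320 + 9) = -10*329 = -3290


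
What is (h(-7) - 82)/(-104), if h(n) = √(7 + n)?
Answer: 41/52 ≈ 0.78846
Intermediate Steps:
(h(-7) - 82)/(-104) = (√(7 - 7) - 82)/(-104) = -(√0 - 82)/104 = -(0 - 82)/104 = -1/104*(-82) = 41/52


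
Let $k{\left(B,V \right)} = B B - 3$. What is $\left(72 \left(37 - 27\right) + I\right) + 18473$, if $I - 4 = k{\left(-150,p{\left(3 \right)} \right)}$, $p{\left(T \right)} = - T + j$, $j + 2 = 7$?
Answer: $41694$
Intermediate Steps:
$j = 5$ ($j = -2 + 7 = 5$)
$p{\left(T \right)} = 5 - T$ ($p{\left(T \right)} = - T + 5 = 5 - T$)
$k{\left(B,V \right)} = -3 + B^{2}$ ($k{\left(B,V \right)} = B^{2} - 3 = -3 + B^{2}$)
$I = 22501$ ($I = 4 - \left(3 - \left(-150\right)^{2}\right) = 4 + \left(-3 + 22500\right) = 4 + 22497 = 22501$)
$\left(72 \left(37 - 27\right) + I\right) + 18473 = \left(72 \left(37 - 27\right) + 22501\right) + 18473 = \left(72 \cdot 10 + 22501\right) + 18473 = \left(720 + 22501\right) + 18473 = 23221 + 18473 = 41694$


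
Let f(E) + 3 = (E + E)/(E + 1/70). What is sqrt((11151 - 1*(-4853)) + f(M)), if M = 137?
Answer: sqrt(1472072438661)/9591 ≈ 126.50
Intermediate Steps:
f(E) = -3 + 2*E/(1/70 + E) (f(E) = -3 + (E + E)/(E + 1/70) = -3 + (2*E)/(E + 1/70) = -3 + (2*E)/(1/70 + E) = -3 + 2*E/(1/70 + E))
sqrt((11151 - 1*(-4853)) + f(M)) = sqrt((11151 - 1*(-4853)) + (-3 - 70*137)/(1 + 70*137)) = sqrt((11151 + 4853) + (-3 - 9590)/(1 + 9590)) = sqrt(16004 - 9593/9591) = sqrt(153484771/9591) = sqrt(1472072438661)/9591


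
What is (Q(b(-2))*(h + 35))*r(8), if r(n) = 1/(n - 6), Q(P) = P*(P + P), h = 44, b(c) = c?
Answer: 316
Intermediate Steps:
Q(P) = 2*P² (Q(P) = P*(2*P) = 2*P²)
r(n) = 1/(-6 + n)
(Q(b(-2))*(h + 35))*r(8) = ((2*(-2)²)*(44 + 35))/(-6 + 8) = ((2*4)*79)/2 = (8*79)*(½) = 632*(½) = 316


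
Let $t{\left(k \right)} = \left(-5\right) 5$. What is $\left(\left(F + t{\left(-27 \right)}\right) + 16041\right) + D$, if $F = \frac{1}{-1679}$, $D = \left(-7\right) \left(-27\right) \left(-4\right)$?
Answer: $\frac{25621539}{1679} \approx 15260.0$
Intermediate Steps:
$t{\left(k \right)} = -25$
$D = -756$ ($D = 189 \left(-4\right) = -756$)
$F = - \frac{1}{1679} \approx -0.00059559$
$\left(\left(F + t{\left(-27 \right)}\right) + 16041\right) + D = \left(\left(- \frac{1}{1679} - 25\right) + 16041\right) - 756 = \left(- \frac{41976}{1679} + 16041\right) - 756 = \frac{26890863}{1679} - 756 = \frac{25621539}{1679}$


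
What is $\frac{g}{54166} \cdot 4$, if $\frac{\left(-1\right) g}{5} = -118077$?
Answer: $\frac{1180770}{27083} \approx 43.598$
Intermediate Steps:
$g = 590385$ ($g = \left(-5\right) \left(-118077\right) = 590385$)
$\frac{g}{54166} \cdot 4 = \frac{590385}{54166} \cdot 4 = \frac{1180770}{27083}$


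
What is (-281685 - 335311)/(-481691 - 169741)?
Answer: 154249/162858 ≈ 0.94714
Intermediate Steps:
(-281685 - 335311)/(-481691 - 169741) = -616996/(-651432) = -616996*(-1/651432) = 154249/162858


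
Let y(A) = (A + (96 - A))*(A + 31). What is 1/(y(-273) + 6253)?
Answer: -1/16979 ≈ -5.8896e-5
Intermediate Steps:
y(A) = 2976 + 96*A (y(A) = 96*(31 + A) = 2976 + 96*A)
1/(y(-273) + 6253) = 1/((2976 + 96*(-273)) + 6253) = 1/((2976 - 26208) + 6253) = 1/(-23232 + 6253) = 1/(-16979) = -1/16979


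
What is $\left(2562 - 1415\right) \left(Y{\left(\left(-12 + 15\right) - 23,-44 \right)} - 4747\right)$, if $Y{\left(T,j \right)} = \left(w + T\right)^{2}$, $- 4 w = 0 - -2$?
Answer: $- \frac{19851129}{4} \approx -4.9628 \cdot 10^{6}$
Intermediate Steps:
$w = - \frac{1}{2}$ ($w = - \frac{0 - -2}{4} = - \frac{0 + 2}{4} = \left(- \frac{1}{4}\right) 2 = - \frac{1}{2} \approx -0.5$)
$Y{\left(T,j \right)} = \left(- \frac{1}{2} + T\right)^{2}$
$\left(2562 - 1415\right) \left(Y{\left(\left(-12 + 15\right) - 23,-44 \right)} - 4747\right) = \left(2562 - 1415\right) \left(\frac{\left(-1 + 2 \left(\left(-12 + 15\right) - 23\right)\right)^{2}}{4} - 4747\right) = \left(2562 - 1415\right) \left(\frac{\left(-1 + 2 \left(3 - 23\right)\right)^{2}}{4} - 4747\right) = \left(2562 - 1415\right) \left(\frac{\left(-1 + 2 \left(-20\right)\right)^{2}}{4} - 4747\right) = 1147 \left(\frac{\left(-1 - 40\right)^{2}}{4} - 4747\right) = 1147 \left(\frac{\left(-41\right)^{2}}{4} - 4747\right) = 1147 \left(\frac{1}{4} \cdot 1681 - 4747\right) = 1147 \left(\frac{1681}{4} - 4747\right) = 1147 \left(- \frac{17307}{4}\right) = - \frac{19851129}{4}$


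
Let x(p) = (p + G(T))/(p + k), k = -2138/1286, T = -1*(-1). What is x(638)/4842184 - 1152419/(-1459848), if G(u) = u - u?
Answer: 285404162100582409/361540885693589160 ≈ 0.78941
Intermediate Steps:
T = 1
k = -1069/643 (k = -2138*1/1286 = -1069/643 ≈ -1.6625)
G(u) = 0
x(p) = p/(-1069/643 + p) (x(p) = (p + 0)/(p - 1069/643) = p/(-1069/643 + p))
x(638)/4842184 - 1152419/(-1459848) = (643*638/(-1069 + 643*638))/4842184 - 1152419/(-1459848) = (643*638/(-1069 + 410234))*(1/4842184) - 1152419*(-1/1459848) = (643*638/409165)*(1/4842184) + 1152419/1459848 = (643*638*(1/409165))*(1/4842184) + 1152419/1459848 = (410234/409165)*(1/4842184) + 1152419/1459848 = 205117/990626108180 + 1152419/1459848 = 285404162100582409/361540885693589160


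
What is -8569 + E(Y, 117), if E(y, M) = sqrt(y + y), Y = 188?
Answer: -8569 + 2*sqrt(94) ≈ -8549.6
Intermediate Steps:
E(y, M) = sqrt(2)*sqrt(y) (E(y, M) = sqrt(2*y) = sqrt(2)*sqrt(y))
-8569 + E(Y, 117) = -8569 + sqrt(2)*sqrt(188) = -8569 + sqrt(2)*(2*sqrt(47)) = -8569 + 2*sqrt(94)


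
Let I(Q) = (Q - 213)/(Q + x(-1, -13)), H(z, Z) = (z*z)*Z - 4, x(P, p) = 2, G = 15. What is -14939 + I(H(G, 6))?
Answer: -20136639/1348 ≈ -14938.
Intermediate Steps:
H(z, Z) = -4 + Z*z² (H(z, Z) = z²*Z - 4 = Z*z² - 4 = -4 + Z*z²)
I(Q) = (-213 + Q)/(2 + Q) (I(Q) = (Q - 213)/(Q + 2) = (-213 + Q)/(2 + Q))
-14939 + I(H(G, 6)) = -14939 + (-213 + (-4 + 6*15²))/(2 + (-4 + 6*15²)) = -14939 + (-213 + (-4 + 6*225))/(2 + (-4 + 6*225)) = -14939 + (-213 + (-4 + 1350))/(2 + (-4 + 1350)) = -14939 + (-213 + 1346)/(2 + 1346) = -14939 + 1133/1348 = -20136639/1348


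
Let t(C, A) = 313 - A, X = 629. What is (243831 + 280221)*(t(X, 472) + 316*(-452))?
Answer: -74934719532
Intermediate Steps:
(243831 + 280221)*(t(X, 472) + 316*(-452)) = (243831 + 280221)*((313 - 1*472) + 316*(-452)) = 524052*((313 - 472) - 142832) = 524052*(-159 - 142832) = 524052*(-142991) = -74934719532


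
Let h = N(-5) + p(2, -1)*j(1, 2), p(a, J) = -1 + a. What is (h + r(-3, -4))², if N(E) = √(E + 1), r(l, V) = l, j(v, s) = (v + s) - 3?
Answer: 5 - 12*I ≈ 5.0 - 12.0*I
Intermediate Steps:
j(v, s) = -3 + s + v (j(v, s) = (s + v) - 3 = -3 + s + v)
N(E) = √(1 + E)
h = 2*I (h = √(1 - 5) + (-1 + 2)*(-3 + 2 + 1) = √(-4) + 1*0 = 2*I + 0 = 2*I ≈ 2.0*I)
(h + r(-3, -4))² = (2*I - 3)² = (-3 + 2*I)²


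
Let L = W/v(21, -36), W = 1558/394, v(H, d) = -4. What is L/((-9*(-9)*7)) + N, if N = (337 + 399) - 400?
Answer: 150122677/446796 ≈ 336.00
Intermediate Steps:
W = 779/197 (W = 1558*(1/394) = 779/197 ≈ 3.9543)
N = 336 (N = 736 - 400 = 336)
L = -779/788 (L = (779/197)/(-4) = (779/197)*(-¼) = -779/788 ≈ -0.98858)
L/((-9*(-9)*7)) + N = -779/788/(-9*(-9)*7) + 336 = -779/788/(81*7) + 336 = -779/788/567 + 336 = (1/567)*(-779/788) + 336 = -779/446796 + 336 = 150122677/446796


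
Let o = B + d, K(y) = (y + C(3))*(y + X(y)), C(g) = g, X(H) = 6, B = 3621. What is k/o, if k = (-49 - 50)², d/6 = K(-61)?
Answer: 121/281 ≈ 0.43060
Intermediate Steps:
K(y) = (3 + y)*(6 + y) (K(y) = (y + 3)*(y + 6) = (3 + y)*(6 + y))
d = 19140 (d = 6*(18 + (-61)² + 9*(-61)) = 6*(18 + 3721 - 549) = 6*3190 = 19140)
k = 9801 (k = (-99)² = 9801)
o = 22761 (o = 3621 + 19140 = 22761)
k/o = 9801/22761 = 9801*(1/22761) = 121/281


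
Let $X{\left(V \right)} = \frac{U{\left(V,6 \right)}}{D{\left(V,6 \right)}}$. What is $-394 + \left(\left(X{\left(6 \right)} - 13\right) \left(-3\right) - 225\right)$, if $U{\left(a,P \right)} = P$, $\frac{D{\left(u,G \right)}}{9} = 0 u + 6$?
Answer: $- \frac{1741}{3} \approx -580.33$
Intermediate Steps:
$D{\left(u,G \right)} = 54$ ($D{\left(u,G \right)} = 9 \left(0 u + 6\right) = 9 \left(0 + 6\right) = 9 \cdot 6 = 54$)
$X{\left(V \right)} = \frac{1}{9}$ ($X{\left(V \right)} = \frac{6}{54} = 6 \cdot \frac{1}{54} = \frac{1}{9}$)
$-394 + \left(\left(X{\left(6 \right)} - 13\right) \left(-3\right) - 225\right) = -394 - \left(225 - \left(\frac{1}{9} - 13\right) \left(-3\right)\right) = -394 - \frac{559}{3} = - \frac{1741}{3}$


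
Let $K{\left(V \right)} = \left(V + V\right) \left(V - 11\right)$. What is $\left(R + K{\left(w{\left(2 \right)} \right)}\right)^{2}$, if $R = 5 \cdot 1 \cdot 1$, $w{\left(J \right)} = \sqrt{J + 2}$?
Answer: $961$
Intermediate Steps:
$w{\left(J \right)} = \sqrt{2 + J}$
$R = 5$ ($R = 5 \cdot 1 = 5$)
$K{\left(V \right)} = 2 V \left(-11 + V\right)$
$\left(R + K{\left(w{\left(2 \right)} \right)}\right)^{2} = \left(5 + 2 \sqrt{2 + 2} \left(-11 + \sqrt{2 + 2}\right)\right)^{2} = \left(5 + 2 \sqrt{4} \left(-11 + \sqrt{4}\right)\right)^{2} = \left(5 + 2 \cdot 2 \left(-11 + 2\right)\right)^{2} = \left(5 + 2 \cdot 2 \left(-9\right)\right)^{2} = \left(5 - 36\right)^{2} = \left(-31\right)^{2} = 961$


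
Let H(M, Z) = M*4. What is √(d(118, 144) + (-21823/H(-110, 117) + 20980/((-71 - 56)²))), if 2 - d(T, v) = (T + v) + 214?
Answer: I*√330291486030/27940 ≈ 20.569*I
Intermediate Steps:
H(M, Z) = 4*M
d(T, v) = -212 - T - v (d(T, v) = 2 - ((T + v) + 214) = 2 - (214 + T + v) = 2 + (-214 - T - v) = -212 - T - v)
√(d(118, 144) + (-21823/H(-110, 117) + 20980/((-71 - 56)²))) = √((-212 - 1*118 - 1*144) + (-21823/(4*(-110)) + 20980/((-71 - 56)²))) = √((-212 - 118 - 144) + (-21823/(-440) + 20980/((-127)²))) = √(-474 + (-21823*(-1/440) + 20980/16129)) = √(-474 + (21823/440 + 20980*(1/16129))) = √(-474 + (21823/440 + 20980/16129)) = √(-474 + 361214367/7096760) = √(-3002649873/7096760) = I*√330291486030/27940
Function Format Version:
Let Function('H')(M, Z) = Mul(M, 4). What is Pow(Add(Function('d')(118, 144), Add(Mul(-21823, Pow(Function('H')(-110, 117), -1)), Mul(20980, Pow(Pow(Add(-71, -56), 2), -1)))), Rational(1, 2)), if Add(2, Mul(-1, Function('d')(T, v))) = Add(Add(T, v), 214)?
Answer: Mul(Rational(1, 27940), I, Pow(330291486030, Rational(1, 2))) ≈ Mul(20.569, I)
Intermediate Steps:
Function('H')(M, Z) = Mul(4, M)
Function('d')(T, v) = Add(-212, Mul(-1, T), Mul(-1, v)) (Function('d')(T, v) = Add(2, Mul(-1, Add(Add(T, v), 214))) = Add(2, Mul(-1, Add(214, T, v))) = Add(2, Add(-214, Mul(-1, T), Mul(-1, v))) = Add(-212, Mul(-1, T), Mul(-1, v)))
Pow(Add(Function('d')(118, 144), Add(Mul(-21823, Pow(Function('H')(-110, 117), -1)), Mul(20980, Pow(Pow(Add(-71, -56), 2), -1)))), Rational(1, 2)) = Pow(Add(Add(-212, Mul(-1, 118), Mul(-1, 144)), Add(Mul(-21823, Pow(Mul(4, -110), -1)), Mul(20980, Pow(Pow(Add(-71, -56), 2), -1)))), Rational(1, 2)) = Pow(Add(Add(-212, -118, -144), Add(Mul(-21823, Pow(-440, -1)), Mul(20980, Pow(Pow(-127, 2), -1)))), Rational(1, 2)) = Pow(Add(-474, Add(Mul(-21823, Rational(-1, 440)), Mul(20980, Pow(16129, -1)))), Rational(1, 2)) = Pow(Add(-474, Add(Rational(21823, 440), Mul(20980, Rational(1, 16129)))), Rational(1, 2)) = Pow(Add(-474, Add(Rational(21823, 440), Rational(20980, 16129))), Rational(1, 2)) = Pow(Add(-474, Rational(361214367, 7096760)), Rational(1, 2)) = Pow(Rational(-3002649873, 7096760), Rational(1, 2)) = Mul(Rational(1, 27940), I, Pow(330291486030, Rational(1, 2)))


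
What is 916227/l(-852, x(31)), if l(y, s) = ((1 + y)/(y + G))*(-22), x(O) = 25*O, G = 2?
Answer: -389396475/9361 ≈ -41598.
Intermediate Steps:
l(y, s) = -22*(1 + y)/(2 + y) (l(y, s) = ((1 + y)/(y + 2))*(-22) = ((1 + y)/(2 + y))*(-22) = -22*(1 + y)/(2 + y))
916227/l(-852, x(31)) = 916227/((22*(-1 - 1*(-852))/(2 - 852))) = 916227/((22*(-1 + 852)/(-850))) = 916227/((22*(-1/850)*851)) = 916227/(-9361/425) = 916227*(-425/9361) = -389396475/9361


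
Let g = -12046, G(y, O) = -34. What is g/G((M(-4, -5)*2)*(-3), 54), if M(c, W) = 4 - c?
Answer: 6023/17 ≈ 354.29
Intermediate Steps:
g/G((M(-4, -5)*2)*(-3), 54) = -12046/(-34) = -12046*(-1/34) = 6023/17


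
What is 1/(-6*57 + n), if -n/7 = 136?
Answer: -1/1294 ≈ -0.00077280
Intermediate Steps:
n = -952 (n = -7*136 = -952)
1/(-6*57 + n) = 1/(-6*57 - 952) = 1/(-342 - 952) = 1/(-1294) = -1/1294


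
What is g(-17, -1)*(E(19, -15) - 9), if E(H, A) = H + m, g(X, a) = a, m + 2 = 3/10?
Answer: -83/10 ≈ -8.3000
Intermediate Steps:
m = -17/10 (m = -2 + 3/10 = -17/10 ≈ -1.7000)
E(H, A) = -17/10 + H (E(H, A) = H - 17/10 = -17/10 + H)
g(-17, -1)*(E(19, -15) - 9) = -((-17/10 + 19) - 9) = -(173/10 - 9) = -1*83/10 = -83/10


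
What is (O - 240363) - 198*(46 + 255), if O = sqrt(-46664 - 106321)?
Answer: -299961 + I*sqrt(152985) ≈ -2.9996e+5 + 391.13*I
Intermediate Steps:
O = I*sqrt(152985) (O = sqrt(-152985) = I*sqrt(152985) ≈ 391.13*I)
(O - 240363) - 198*(46 + 255) = (I*sqrt(152985) - 240363) - 198*(46 + 255) = (-240363 + I*sqrt(152985)) - 198*301 = (-240363 + I*sqrt(152985)) - 59598 = -299961 + I*sqrt(152985)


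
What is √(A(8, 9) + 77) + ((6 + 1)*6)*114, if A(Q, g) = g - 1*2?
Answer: 4788 + 2*√21 ≈ 4797.2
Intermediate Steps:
A(Q, g) = -2 + g (A(Q, g) = g - 2 = -2 + g)
√(A(8, 9) + 77) + ((6 + 1)*6)*114 = √((-2 + 9) + 77) + ((6 + 1)*6)*114 = √(7 + 77) + (7*6)*114 = √84 + 42*114 = 2*√21 + 4788 = 4788 + 2*√21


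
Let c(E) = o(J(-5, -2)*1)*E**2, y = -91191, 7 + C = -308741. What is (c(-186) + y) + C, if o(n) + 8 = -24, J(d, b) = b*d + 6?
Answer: -1507011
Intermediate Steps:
J(d, b) = 6 + b*d
C = -308748 (C = -7 - 308741 = -308748)
o(n) = -32 (o(n) = -8 - 24 = -32)
c(E) = -32*E**2
(c(-186) + y) + C = (-32*(-186)**2 - 91191) - 308748 = (-32*34596 - 91191) - 308748 = (-1107072 - 91191) - 308748 = -1198263 - 308748 = -1507011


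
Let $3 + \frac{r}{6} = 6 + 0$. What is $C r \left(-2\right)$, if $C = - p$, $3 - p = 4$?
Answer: $-36$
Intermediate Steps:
$p = -1$ ($p = 3 - 4 = -1$)
$r = 18$ ($r = -18 + 6 \left(6 + 0\right) = -18 + 6 \cdot 6 = -18 + 36 = 18$)
$C = 1$ ($C = \left(-1\right) \left(-1\right) = 1$)
$C r \left(-2\right) = 1 \cdot 18 \left(-2\right) = 18 \left(-2\right) = -36$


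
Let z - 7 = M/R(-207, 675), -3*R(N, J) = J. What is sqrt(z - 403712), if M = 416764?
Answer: I*sqrt(91250389)/15 ≈ 636.83*I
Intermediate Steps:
R(N, J) = -J/3
z = -415189/225 (z = 7 + 416764/((-1/3*675)) = 7 + 416764/(-225) = 7 + 416764*(-1/225) = 7 - 416764/225 = -415189/225 ≈ -1845.3)
sqrt(z - 403712) = sqrt(-415189/225 - 403712) = sqrt(-91250389/225) = I*sqrt(91250389)/15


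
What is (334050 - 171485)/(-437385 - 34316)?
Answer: -162565/471701 ≈ -0.34464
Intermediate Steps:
(334050 - 171485)/(-437385 - 34316) = 162565/(-471701) = 162565*(-1/471701) = -162565/471701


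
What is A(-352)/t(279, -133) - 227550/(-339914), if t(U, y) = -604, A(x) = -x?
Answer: 2223809/25663507 ≈ 0.086653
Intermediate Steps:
A(-352)/t(279, -133) - 227550/(-339914) = -1*(-352)/(-604) - 227550/(-339914) = 352*(-1/604) - 227550*(-1/339914) = -88/151 + 113775/169957 = 2223809/25663507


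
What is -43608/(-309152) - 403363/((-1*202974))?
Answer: 8346985523/3921863628 ≈ 2.1283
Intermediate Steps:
-43608/(-309152) - 403363/((-1*202974)) = -43608*(-1/309152) - 403363/(-202974) = 5451/38644 - 403363*(-1/202974) = 5451/38644 + 403363/202974 = 8346985523/3921863628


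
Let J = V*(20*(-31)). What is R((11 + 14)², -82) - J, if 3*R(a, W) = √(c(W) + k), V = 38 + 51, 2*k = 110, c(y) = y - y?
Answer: 55180 + √55/3 ≈ 55183.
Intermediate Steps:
c(y) = 0
k = 55 (k = (½)*110 = 55)
V = 89
R(a, W) = √55/3 (R(a, W) = √(0 + 55)/3 = √55/3)
J = -55180 (J = 89*(20*(-31)) = 89*(-620) = -55180)
R((11 + 14)², -82) - J = √55/3 - 1*(-55180) = √55/3 + 55180 = 55180 + √55/3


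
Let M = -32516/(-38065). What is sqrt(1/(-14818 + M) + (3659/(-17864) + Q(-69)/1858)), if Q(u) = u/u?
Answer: I*sqrt(22836946193450983343406499766)/334292613455108 ≈ 0.45206*I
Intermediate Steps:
M = 32516/38065 (M = -32516*(-1/38065) = 32516/38065 ≈ 0.85422)
Q(u) = 1
sqrt(1/(-14818 + M) + (3659/(-17864) + Q(-69)/1858)) = sqrt(1/(-14818 + 32516/38065) + (3659/(-17864) + 1/1858)) = sqrt(1/(-564014654/38065) + (3659*(-1/17864) + 1*(1/1858))) = sqrt(-38065/564014654 + (-3659/17864 + 1/1858)) = sqrt(-38065/564014654 - 3390279/16595656) = sqrt(-136628482199579/668585226910216) = I*sqrt(22836946193450983343406499766)/334292613455108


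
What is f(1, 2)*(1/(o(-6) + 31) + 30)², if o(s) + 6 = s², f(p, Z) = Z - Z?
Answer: 0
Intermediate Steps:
f(p, Z) = 0
o(s) = -6 + s²
f(1, 2)*(1/(o(-6) + 31) + 30)² = 0*(1/((-6 + (-6)²) + 31) + 30)² = 0*(1/((-6 + 36) + 31) + 30)² = 0*(1/(30 + 31) + 30)² = 0*(1/61 + 30)² = 0*(1831/61)² = 0*(3352561/3721) = 0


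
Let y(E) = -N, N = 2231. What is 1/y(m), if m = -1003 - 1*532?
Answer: -1/2231 ≈ -0.00044823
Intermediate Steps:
m = -1535 (m = -1003 - 532 = -1535)
y(E) = -2231 (y(E) = -1*2231 = -2231)
1/y(m) = 1/(-2231) = -1/2231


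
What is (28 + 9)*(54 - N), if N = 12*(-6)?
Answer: 4662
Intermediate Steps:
N = -72
(28 + 9)*(54 - N) = (28 + 9)*(54 - 1*(-72)) = 37*(54 + 72) = 37*126 = 4662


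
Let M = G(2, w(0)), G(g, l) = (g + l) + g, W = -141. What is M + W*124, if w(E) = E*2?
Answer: -17480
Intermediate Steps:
w(E) = 2*E
G(g, l) = l + 2*g
M = 4 (M = 2*0 + 2*2 = 0 + 4 = 4)
M + W*124 = 4 - 141*124 = 4 - 17484 = -17480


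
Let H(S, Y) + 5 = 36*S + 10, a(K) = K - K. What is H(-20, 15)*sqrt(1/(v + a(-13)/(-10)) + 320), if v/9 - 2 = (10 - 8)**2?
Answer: -715*sqrt(103686)/18 ≈ -12791.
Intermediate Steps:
a(K) = 0
v = 54 (v = 18 + 9*(10 - 8)**2 = 18 + 9*2**2 = 18 + 9*4 = 18 + 36 = 54)
H(S, Y) = 5 + 36*S (H(S, Y) = -5 + (36*S + 10) = -5 + (10 + 36*S) = 5 + 36*S)
H(-20, 15)*sqrt(1/(v + a(-13)/(-10)) + 320) = (5 + 36*(-20))*sqrt(1/(54 + 0/(-10)) + 320) = (5 - 720)*sqrt(1/(54 + 0*(-1/10)) + 320) = -715*sqrt(1/(54 + 0) + 320) = -715*sqrt(1/54 + 320) = -715*sqrt(103686)/18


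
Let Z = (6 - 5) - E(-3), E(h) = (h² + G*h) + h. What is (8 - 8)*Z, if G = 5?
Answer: 0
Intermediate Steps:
E(h) = h² + 6*h (E(h) = (h² + 5*h) + h = h² + 6*h)
Z = 10 (Z = (6 - 5) - (-3)*(6 - 3) = 1 - (-3)*3 = 1 - 1*(-9) = 1 + 9 = 10)
(8 - 8)*Z = (8 - 8)*10 = 0*10 = 0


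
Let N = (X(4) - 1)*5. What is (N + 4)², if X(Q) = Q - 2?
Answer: 81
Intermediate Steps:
X(Q) = -2 + Q
N = 5 (N = ((-2 + 4) - 1)*5 = (2 - 1)*5 = 1*5 = 5)
(N + 4)² = (5 + 4)² = 9² = 81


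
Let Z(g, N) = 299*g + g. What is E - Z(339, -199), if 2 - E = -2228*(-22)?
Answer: -150714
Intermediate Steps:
Z(g, N) = 300*g
E = -49014 (E = 2 - (-2228)*(-22) = 2 - 1*49016 = 2 - 49016 = -49014)
E - Z(339, -199) = -49014 - 300*339 = -49014 - 1*101700 = -49014 - 101700 = -150714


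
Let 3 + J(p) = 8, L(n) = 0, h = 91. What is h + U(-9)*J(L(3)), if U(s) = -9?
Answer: 46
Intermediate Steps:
J(p) = 5 (J(p) = -3 + 8 = 5)
h + U(-9)*J(L(3)) = 91 - 9*5 = 91 - 45 = 46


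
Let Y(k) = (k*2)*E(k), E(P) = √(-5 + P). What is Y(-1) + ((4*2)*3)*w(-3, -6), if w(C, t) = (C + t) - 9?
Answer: -432 - 2*I*√6 ≈ -432.0 - 4.899*I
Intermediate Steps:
w(C, t) = -9 + C + t
Y(k) = 2*k*√(-5 + k) (Y(k) = (k*2)*√(-5 + k) = (2*k)*√(-5 + k) = 2*k*√(-5 + k))
Y(-1) + ((4*2)*3)*w(-3, -6) = 2*(-1)*√(-5 - 1) + ((4*2)*3)*(-9 - 3 - 6) = 2*(-1)*√(-6) + (8*3)*(-18) = 2*(-1)*(I*√6) + 24*(-18) = -2*I*√6 - 432 = -432 - 2*I*√6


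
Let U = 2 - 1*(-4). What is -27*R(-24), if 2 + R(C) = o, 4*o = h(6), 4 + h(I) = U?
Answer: 81/2 ≈ 40.500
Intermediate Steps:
U = 6 (U = 2 + 4 = 6)
h(I) = 2 (h(I) = -4 + 6 = 2)
o = 1/2 (o = (1/4)*2 = 1/2 ≈ 0.50000)
R(C) = -3/2 (R(C) = -2 + 1/2 = -3/2)
-27*R(-24) = -27*(-3/2) = 81/2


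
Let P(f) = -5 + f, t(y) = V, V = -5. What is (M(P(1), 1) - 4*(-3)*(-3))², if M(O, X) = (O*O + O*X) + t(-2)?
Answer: 841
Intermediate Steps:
t(y) = -5
M(O, X) = -5 + O² + O*X (M(O, X) = (O*O + O*X) - 5 = (O² + O*X) - 5 = -5 + O² + O*X)
(M(P(1), 1) - 4*(-3)*(-3))² = ((-5 + (-5 + 1)² + (-5 + 1)*1) - 4*(-3)*(-3))² = ((-5 + (-4)² - 4*1) + 12*(-3))² = ((-5 + 16 - 4) - 36)² = (7 - 36)² = (-29)² = 841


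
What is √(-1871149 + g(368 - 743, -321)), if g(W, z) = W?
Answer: 2*I*√467881 ≈ 1368.0*I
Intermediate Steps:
√(-1871149 + g(368 - 743, -321)) = √(-1871149 + (368 - 743)) = √(-1871149 - 375) = √(-1871524) = 2*I*√467881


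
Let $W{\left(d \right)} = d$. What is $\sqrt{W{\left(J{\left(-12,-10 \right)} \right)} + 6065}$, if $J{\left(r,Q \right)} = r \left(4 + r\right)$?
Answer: $\sqrt{6161} \approx 78.492$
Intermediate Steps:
$\sqrt{W{\left(J{\left(-12,-10 \right)} \right)} + 6065} = \sqrt{- 12 \left(4 - 12\right) + 6065} = \sqrt{\left(-12\right) \left(-8\right) + 6065} = \sqrt{96 + 6065} = \sqrt{6161}$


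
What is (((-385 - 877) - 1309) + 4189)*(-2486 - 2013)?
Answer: -7279382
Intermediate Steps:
(((-385 - 877) - 1309) + 4189)*(-2486 - 2013) = ((-1262 - 1309) + 4189)*(-4499) = (-2571 + 4189)*(-4499) = 1618*(-4499) = -7279382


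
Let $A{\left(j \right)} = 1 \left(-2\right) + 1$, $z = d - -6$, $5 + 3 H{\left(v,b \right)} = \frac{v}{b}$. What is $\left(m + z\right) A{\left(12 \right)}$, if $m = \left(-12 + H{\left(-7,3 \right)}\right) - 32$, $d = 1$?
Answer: $\frac{355}{9} \approx 39.444$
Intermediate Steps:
$H{\left(v,b \right)} = - \frac{5}{3} + \frac{v}{3 b}$ ($H{\left(v,b \right)} = - \frac{5}{3} + \frac{v \frac{1}{b}}{3} = - \frac{5}{3} + \frac{v}{3 b}$)
$m = - \frac{418}{9}$ ($m = \left(-12 + \frac{-7 - 15}{3 \cdot 3}\right) - 32 = \left(-12 + \frac{1}{3} \cdot \frac{1}{3} \left(-7 - 15\right)\right) - 32 = \left(-12 + \frac{1}{3} \cdot \frac{1}{3} \left(-22\right)\right) - 32 = \left(-12 - \frac{22}{9}\right) - 32 = - \frac{130}{9} - 32 = - \frac{418}{9} \approx -46.444$)
$z = 7$ ($z = 1 - -6 = 1 + 6 = 7$)
$A{\left(j \right)} = -1$ ($A{\left(j \right)} = -2 + 1 = -1$)
$\left(m + z\right) A{\left(12 \right)} = \left(- \frac{418}{9} + 7\right) \left(-1\right) = \left(- \frac{355}{9}\right) \left(-1\right) = \frac{355}{9}$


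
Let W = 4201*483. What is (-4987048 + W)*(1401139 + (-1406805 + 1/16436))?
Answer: 275464557826875/16436 ≈ 1.6760e+10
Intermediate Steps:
W = 2029083
(-4987048 + W)*(1401139 + (-1406805 + 1/16436)) = (-4987048 + 2029083)*(1401139 + (-1406805 + 1/16436)) = -2957965*(1401139 + (-1406805 + 1/16436)) = -2957965*(1401139 - 23122246979/16436) = -2957965*(-93126375/16436) = 275464557826875/16436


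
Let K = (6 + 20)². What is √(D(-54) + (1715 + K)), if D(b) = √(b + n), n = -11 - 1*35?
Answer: √(2391 + 10*I) ≈ 48.898 + 0.1023*I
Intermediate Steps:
n = -46 (n = -11 - 35 = -46)
D(b) = √(-46 + b) (D(b) = √(b - 46) = √(-46 + b))
K = 676 (K = 26² = 676)
√(D(-54) + (1715 + K)) = √(√(-46 - 54) + (1715 + 676)) = √(√(-100) + 2391) = √(10*I + 2391) = √(2391 + 10*I)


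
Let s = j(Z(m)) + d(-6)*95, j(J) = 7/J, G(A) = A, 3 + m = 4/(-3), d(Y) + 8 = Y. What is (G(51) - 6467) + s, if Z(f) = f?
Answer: -100719/13 ≈ -7747.6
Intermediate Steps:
d(Y) = -8 + Y
m = -13/3 (m = -3 + 4/(-3) = -3 + 4*(-⅓) = -3 - 4/3 = -13/3 ≈ -4.3333)
s = -17311/13 (s = 7/(-13/3) + (-8 - 6)*95 = 7*(-3/13) - 14*95 = -21/13 - 1330 = -17311/13 ≈ -1331.6)
(G(51) - 6467) + s = (51 - 6467) - 17311/13 = -6416 - 17311/13 = -100719/13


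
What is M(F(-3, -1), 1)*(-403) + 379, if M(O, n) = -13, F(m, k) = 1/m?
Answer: 5618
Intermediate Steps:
M(F(-3, -1), 1)*(-403) + 379 = -13*(-403) + 379 = 5239 + 379 = 5618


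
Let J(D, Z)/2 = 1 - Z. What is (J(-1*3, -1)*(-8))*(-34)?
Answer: 1088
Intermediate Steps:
J(D, Z) = 2 - 2*Z (J(D, Z) = 2*(1 - Z) = 2 - 2*Z)
(J(-1*3, -1)*(-8))*(-34) = ((2 - 2*(-1))*(-8))*(-34) = ((2 + 2)*(-8))*(-34) = (4*(-8))*(-34) = -32*(-34) = 1088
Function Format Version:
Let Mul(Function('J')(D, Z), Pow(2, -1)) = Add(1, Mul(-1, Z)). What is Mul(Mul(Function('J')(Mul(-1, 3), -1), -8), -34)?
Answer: 1088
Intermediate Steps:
Function('J')(D, Z) = Add(2, Mul(-2, Z)) (Function('J')(D, Z) = Mul(2, Add(1, Mul(-1, Z))) = Add(2, Mul(-2, Z)))
Mul(Mul(Function('J')(Mul(-1, 3), -1), -8), -34) = Mul(Mul(Add(2, Mul(-2, -1)), -8), -34) = Mul(Mul(Add(2, 2), -8), -34) = Mul(Mul(4, -8), -34) = Mul(-32, -34) = 1088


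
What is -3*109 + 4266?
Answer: 3939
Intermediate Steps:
-3*109 + 4266 = -327 + 4266 = 3939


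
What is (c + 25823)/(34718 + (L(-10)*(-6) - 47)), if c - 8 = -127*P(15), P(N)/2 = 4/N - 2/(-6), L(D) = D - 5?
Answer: 128393/173805 ≈ 0.73872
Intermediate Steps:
L(D) = -5 + D
P(N) = ⅔ + 8/N (P(N) = 2*(4/N - 2/(-6)) = 2*(4/N - 2*(-⅙)) = 2*(4/N + ⅓) = 2*(⅓ + 4/N) = ⅔ + 8/N)
c = -722/5 (c = 8 - 127*(⅔ + 8/15) = 8 - 127*6/5 = 8 - 762/5 = -722/5 ≈ -144.40)
(c + 25823)/(34718 + (L(-10)*(-6) - 47)) = (-722/5 + 25823)/(34718 + ((-5 - 10)*(-6) - 47)) = 128393/(5*(34718 + (-15*(-6) - 47))) = 128393/(5*(34718 + (90 - 47))) = 128393/(5*(34718 + 43)) = (128393/5)/34761 = (128393/5)*(1/34761) = 128393/173805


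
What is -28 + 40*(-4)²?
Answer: 612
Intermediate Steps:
-28 + 40*(-4)² = -28 + 40*16 = -28 + 640 = 612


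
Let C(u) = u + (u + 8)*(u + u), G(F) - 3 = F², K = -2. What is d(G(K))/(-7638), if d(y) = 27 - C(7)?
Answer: 5/201 ≈ 0.024876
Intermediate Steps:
G(F) = 3 + F²
C(u) = u + 2*u*(8 + u) (C(u) = u + (8 + u)*(2*u) = u + 2*u*(8 + u))
d(y) = -190 (d(y) = 27 - 7*(17 + 2*7) = 27 - 7*(17 + 14) = 27 - 7*31 = 27 - 1*217 = 27 - 217 = -190)
d(G(K))/(-7638) = -190/(-7638) = -190*(-1/7638) = 5/201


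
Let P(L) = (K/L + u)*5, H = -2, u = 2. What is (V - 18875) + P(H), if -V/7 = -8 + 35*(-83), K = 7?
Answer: 3017/2 ≈ 1508.5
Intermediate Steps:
P(L) = 10 + 35/L (P(L) = (7/L + 2)*5 = (2 + 7/L)*5 = 10 + 35/L)
V = 20391 (V = -7*(-8 + 35*(-83)) = -7*(-8 - 2905) = -7*(-2913) = 20391)
(V - 18875) + P(H) = (20391 - 18875) + (10 + 35/(-2)) = 1516 + (10 + 35*(-1/2)) = 1516 + (10 - 35/2) = 1516 - 15/2 = 3017/2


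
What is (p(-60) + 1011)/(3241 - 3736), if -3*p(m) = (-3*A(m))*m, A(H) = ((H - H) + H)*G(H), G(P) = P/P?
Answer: -1537/165 ≈ -9.3152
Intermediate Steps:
G(P) = 1
A(H) = H (A(H) = ((H - H) + H)*1 = (0 + H)*1 = H*1 = H)
p(m) = m² (p(m) = -(-3*m)*m/3 = -(-1)*m² = m²)
(p(-60) + 1011)/(3241 - 3736) = ((-60)² + 1011)/(3241 - 3736) = (3600 + 1011)/(-495) = 4611*(-1/495) = -1537/165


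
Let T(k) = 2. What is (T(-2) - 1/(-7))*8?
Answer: 120/7 ≈ 17.143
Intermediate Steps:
(T(-2) - 1/(-7))*8 = (2 - 1/(-7))*8 = (2 - 1*(-⅐))*8 = (2 + ⅐)*8 = (15/7)*8 = 120/7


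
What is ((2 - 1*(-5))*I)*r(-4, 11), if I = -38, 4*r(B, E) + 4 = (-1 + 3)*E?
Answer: -1197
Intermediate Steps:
r(B, E) = -1 + E/2 (r(B, E) = -1 + ((-1 + 3)*E)/4 = -1 + (2*E)/4 = -1 + E/2)
((2 - 1*(-5))*I)*r(-4, 11) = ((2 - 1*(-5))*(-38))*(-1 + (½)*11) = ((2 + 5)*(-38))*(-1 + 11/2) = (7*(-38))*(9/2) = -266*9/2 = -1197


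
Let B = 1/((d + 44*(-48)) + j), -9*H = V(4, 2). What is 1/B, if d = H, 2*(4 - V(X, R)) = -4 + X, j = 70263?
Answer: 613355/9 ≈ 68151.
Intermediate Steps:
V(X, R) = 6 - X/2 (V(X, R) = 4 - (-4 + X)/2 = 4 + (2 - X/2) = 6 - X/2)
H = -4/9 (H = -(6 - ½*4)/9 = -(6 - 2)/9 = -⅑*4 = -4/9 ≈ -0.44444)
d = -4/9 ≈ -0.44444
B = 9/613355 (B = 1/((-4/9 + 44*(-48)) + 70263) = 1/((-4/9 - 2112) + 70263) = 1/(-19012/9 + 70263) = 1/(613355/9) = 9/613355 ≈ 1.4673e-5)
1/B = 1/(9/613355) = 613355/9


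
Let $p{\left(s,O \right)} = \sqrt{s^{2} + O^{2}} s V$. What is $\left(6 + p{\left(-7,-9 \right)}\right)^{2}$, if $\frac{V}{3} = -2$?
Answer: $229356 + 504 \sqrt{130} \approx 2.351 \cdot 10^{5}$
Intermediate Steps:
$V = -6$ ($V = 3 \left(-2\right) = -6$)
$p{\left(s,O \right)} = - 6 s \sqrt{O^{2} + s^{2}}$ ($p{\left(s,O \right)} = \sqrt{s^{2} + O^{2}} s \left(-6\right) = \sqrt{O^{2} + s^{2}} s \left(-6\right) = s \sqrt{O^{2} + s^{2}} \left(-6\right) = - 6 s \sqrt{O^{2} + s^{2}}$)
$\left(6 + p{\left(-7,-9 \right)}\right)^{2} = \left(6 - - 42 \sqrt{\left(-9\right)^{2} + \left(-7\right)^{2}}\right)^{2} = \left(6 - - 42 \sqrt{81 + 49}\right)^{2} = \left(6 - - 42 \sqrt{130}\right)^{2} = \left(6 + 42 \sqrt{130}\right)^{2}$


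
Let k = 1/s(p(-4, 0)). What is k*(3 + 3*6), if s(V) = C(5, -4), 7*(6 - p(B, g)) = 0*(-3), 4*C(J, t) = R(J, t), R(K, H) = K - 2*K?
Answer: -84/5 ≈ -16.800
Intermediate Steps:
R(K, H) = -K
C(J, t) = -J/4 (C(J, t) = (-J)/4 = -J/4)
p(B, g) = 6 (p(B, g) = 6 - 0*(-3) = 6 - ⅐*0 = 6 + 0 = 6)
s(V) = -5/4 (s(V) = -¼*5 = -5/4)
k = -⅘ (k = 1/(-5/4) = -⅘ ≈ -0.80000)
k*(3 + 3*6) = -4*(3 + 3*6)/5 = -4*(3 + 18)/5 = -⅘*21 = -84/5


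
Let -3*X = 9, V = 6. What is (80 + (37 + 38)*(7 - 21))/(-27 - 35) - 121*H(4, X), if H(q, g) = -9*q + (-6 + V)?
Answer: 135521/31 ≈ 4371.6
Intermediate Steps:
X = -3 (X = -1/3*9 = -3)
H(q, g) = -9*q (H(q, g) = -9*q + (-6 + 6) = -9*q + 0 = -9*q)
(80 + (37 + 38)*(7 - 21))/(-27 - 35) - 121*H(4, X) = (80 + (37 + 38)*(7 - 21))/(-27 - 35) - (-1089)*4 = (80 + 75*(-14))/(-62) - 121*(-36) = (80 - 1050)*(-1/62) + 4356 = -970*(-1/62) + 4356 = 485/31 + 4356 = 135521/31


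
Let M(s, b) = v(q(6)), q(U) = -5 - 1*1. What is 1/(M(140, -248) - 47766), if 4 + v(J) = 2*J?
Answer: -1/47782 ≈ -2.0928e-5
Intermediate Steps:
q(U) = -6 (q(U) = -5 - 1 = -6)
v(J) = -4 + 2*J
M(s, b) = -16 (M(s, b) = -4 + 2*(-6) = -4 - 12 = -16)
1/(M(140, -248) - 47766) = 1/(-16 - 47766) = 1/(-47782) = -1/47782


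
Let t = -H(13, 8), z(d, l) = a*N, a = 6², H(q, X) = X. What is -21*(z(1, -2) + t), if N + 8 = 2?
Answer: 4704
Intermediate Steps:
N = -6 (N = -8 + 2 = -6)
a = 36
z(d, l) = -216 (z(d, l) = 36*(-6) = -216)
t = -8 (t = -1*8 = -8)
-21*(z(1, -2) + t) = -21*(-216 - 8) = -21*(-224) = 4704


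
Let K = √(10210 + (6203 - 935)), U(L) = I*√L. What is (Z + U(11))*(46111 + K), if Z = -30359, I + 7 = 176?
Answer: -(30359 - 169*√11)*(46111 + √15478) ≈ -1.3777e+9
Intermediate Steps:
I = 169 (I = -7 + 176 = 169)
U(L) = 169*√L
K = √15478 (K = √(10210 + 5268) = √15478 ≈ 124.41)
(Z + U(11))*(46111 + K) = (-30359 + 169*√11)*(46111 + √15478)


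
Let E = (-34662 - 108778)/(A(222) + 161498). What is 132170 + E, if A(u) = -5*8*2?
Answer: 10667236810/80709 ≈ 1.3217e+5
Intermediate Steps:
A(u) = -80 (A(u) = -40*2 = -80)
E = -71720/80709 (E = (-34662 - 108778)/(-80 + 161498) = -143440/161418 = -143440*1/161418 = -71720/80709 ≈ -0.88862)
132170 + E = 132170 - 71720/80709 = 10667236810/80709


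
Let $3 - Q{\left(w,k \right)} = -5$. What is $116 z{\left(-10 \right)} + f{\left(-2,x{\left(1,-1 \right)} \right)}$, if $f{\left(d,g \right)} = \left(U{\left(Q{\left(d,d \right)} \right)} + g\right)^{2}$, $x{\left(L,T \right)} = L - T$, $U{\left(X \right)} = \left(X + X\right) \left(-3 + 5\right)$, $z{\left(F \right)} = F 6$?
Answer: $-5804$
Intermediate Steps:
$z{\left(F \right)} = 6 F$
$Q{\left(w,k \right)} = 8$ ($Q{\left(w,k \right)} = 3 - -5 = 3 + 5 = 8$)
$U{\left(X \right)} = 4 X$ ($U{\left(X \right)} = 2 X 2 = 4 X$)
$f{\left(d,g \right)} = \left(32 + g\right)^{2}$ ($f{\left(d,g \right)} = \left(4 \cdot 8 + g\right)^{2} = \left(32 + g\right)^{2}$)
$116 z{\left(-10 \right)} + f{\left(-2,x{\left(1,-1 \right)} \right)} = 116 \cdot 6 \left(-10\right) + \left(32 + \left(1 - -1\right)\right)^{2} = 116 \left(-60\right) + \left(32 + \left(1 + 1\right)\right)^{2} = -6960 + \left(32 + 2\right)^{2} = -6960 + 34^{2} = -6960 + 1156 = -5804$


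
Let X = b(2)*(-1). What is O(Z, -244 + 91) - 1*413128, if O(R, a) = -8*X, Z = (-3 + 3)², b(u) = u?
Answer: -413112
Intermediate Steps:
X = -2 (X = 2*(-1) = -2)
Z = 0 (Z = 0² = 0)
O(R, a) = 16 (O(R, a) = -8*(-2) = 16)
O(Z, -244 + 91) - 1*413128 = 16 - 1*413128 = 16 - 413128 = -413112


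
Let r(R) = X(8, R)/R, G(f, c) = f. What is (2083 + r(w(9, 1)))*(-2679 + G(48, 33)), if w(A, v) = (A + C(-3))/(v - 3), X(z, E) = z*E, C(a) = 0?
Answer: -5501421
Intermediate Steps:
X(z, E) = E*z
w(A, v) = A/(-3 + v) (w(A, v) = (A + 0)/(v - 3) = A/(-3 + v))
r(R) = 8 (r(R) = (R*8)/R = (8*R)/R = 8)
(2083 + r(w(9, 1)))*(-2679 + G(48, 33)) = (2083 + 8)*(-2679 + 48) = 2091*(-2631) = -5501421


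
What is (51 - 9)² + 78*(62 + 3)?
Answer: 6834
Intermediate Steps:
(51 - 9)² + 78*(62 + 3) = 42² + 78*65 = 1764 + 5070 = 6834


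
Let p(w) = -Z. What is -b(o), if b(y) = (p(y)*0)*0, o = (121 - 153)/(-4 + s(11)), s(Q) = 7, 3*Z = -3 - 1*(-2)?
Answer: 0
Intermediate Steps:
Z = -⅓ (Z = (-3 - 1*(-2))/3 = (-3 + 2)/3 = (⅓)*(-1) = -⅓ ≈ -0.33333)
p(w) = ⅓ (p(w) = -1*(-⅓) = ⅓)
o = -32/3 (o = (121 - 153)/(-4 + 7) = -32/3 ≈ -10.667)
b(y) = 0 (b(y) = ((⅓)*0)*0 = 0*0 = 0)
-b(o) = -1*0 = 0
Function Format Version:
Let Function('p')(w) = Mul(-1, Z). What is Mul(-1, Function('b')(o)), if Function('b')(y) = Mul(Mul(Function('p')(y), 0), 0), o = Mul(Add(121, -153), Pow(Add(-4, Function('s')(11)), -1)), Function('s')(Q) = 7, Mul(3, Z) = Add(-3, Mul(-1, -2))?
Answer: 0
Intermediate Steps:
Z = Rational(-1, 3) (Z = Mul(Rational(1, 3), Add(-3, Mul(-1, -2))) = Mul(Rational(1, 3), Add(-3, 2)) = Mul(Rational(1, 3), -1) = Rational(-1, 3) ≈ -0.33333)
Function('p')(w) = Rational(1, 3) (Function('p')(w) = Mul(-1, Rational(-1, 3)) = Rational(1, 3))
o = Rational(-32, 3) (o = Mul(Add(121, -153), Pow(Add(-4, 7), -1)) = Mul(-32, Pow(3, -1)) = Mul(-32, Rational(1, 3)) = Rational(-32, 3) ≈ -10.667)
Function('b')(y) = 0 (Function('b')(y) = Mul(Mul(Rational(1, 3), 0), 0) = Mul(0, 0) = 0)
Mul(-1, Function('b')(o)) = Mul(-1, 0) = 0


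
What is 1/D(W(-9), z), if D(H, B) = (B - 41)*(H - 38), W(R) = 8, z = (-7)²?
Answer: -1/240 ≈ -0.0041667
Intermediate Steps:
z = 49
D(H, B) = (-41 + B)*(-38 + H)
1/D(W(-9), z) = 1/(1558 - 41*8 - 38*49 + 49*8) = 1/(1558 - 328 - 1862 + 392) = 1/(-240) = -1/240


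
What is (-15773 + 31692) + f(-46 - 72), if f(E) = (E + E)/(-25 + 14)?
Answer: 175345/11 ≈ 15940.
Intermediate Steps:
f(E) = -2*E/11 (f(E) = (2*E)/(-11) = (2*E)*(-1/11) = -2*E/11)
(-15773 + 31692) + f(-46 - 72) = (-15773 + 31692) - 2*(-46 - 72)/11 = 15919 - 2/11*(-118) = 15919 + 236/11 = 175345/11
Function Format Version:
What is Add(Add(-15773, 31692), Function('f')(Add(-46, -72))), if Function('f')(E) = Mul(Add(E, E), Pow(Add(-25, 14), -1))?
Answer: Rational(175345, 11) ≈ 15940.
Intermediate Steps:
Function('f')(E) = Mul(Rational(-2, 11), E) (Function('f')(E) = Mul(Mul(2, E), Pow(-11, -1)) = Mul(Mul(2, E), Rational(-1, 11)) = Mul(Rational(-2, 11), E))
Add(Add(-15773, 31692), Function('f')(Add(-46, -72))) = Add(Add(-15773, 31692), Mul(Rational(-2, 11), Add(-46, -72))) = Add(15919, Mul(Rational(-2, 11), -118)) = Add(15919, Rational(236, 11)) = Rational(175345, 11)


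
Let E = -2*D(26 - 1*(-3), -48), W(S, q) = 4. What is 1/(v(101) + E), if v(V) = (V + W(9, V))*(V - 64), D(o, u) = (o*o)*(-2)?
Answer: 1/7249 ≈ 0.00013795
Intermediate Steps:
D(o, u) = -2*o² (D(o, u) = o²*(-2) = -2*o²)
v(V) = (-64 + V)*(4 + V) (v(V) = (V + 4)*(V - 64) = (4 + V)*(-64 + V) = (-64 + V)*(4 + V))
E = 3364 (E = -(-4)*(26 - 1*(-3))² = -(-4)*(26 + 3)² = -(-4)*29² = -(-4)*841 = -2*(-1682) = 3364)
1/(v(101) + E) = 1/((-256 + 101² - 60*101) + 3364) = 1/((-256 + 10201 - 6060) + 3364) = 1/(3885 + 3364) = 1/7249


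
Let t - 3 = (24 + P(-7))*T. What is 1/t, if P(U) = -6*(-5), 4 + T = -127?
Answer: -1/7071 ≈ -0.00014142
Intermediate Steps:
T = -131 (T = -4 - 127 = -131)
P(U) = 30
t = -7071 (t = 3 + (24 + 30)*(-131) = 3 + 54*(-131) = 3 - 7074 = -7071)
1/t = 1/(-7071) = -1/7071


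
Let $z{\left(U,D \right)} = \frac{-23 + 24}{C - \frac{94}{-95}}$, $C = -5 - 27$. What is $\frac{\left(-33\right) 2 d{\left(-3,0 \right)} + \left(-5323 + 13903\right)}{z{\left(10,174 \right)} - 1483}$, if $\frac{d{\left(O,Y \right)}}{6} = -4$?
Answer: $- \frac{2722104}{397183} \approx -6.8535$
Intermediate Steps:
$d{\left(O,Y \right)} = -24$ ($d{\left(O,Y \right)} = 6 \left(-4\right) = -24$)
$C = -32$
$z{\left(U,D \right)} = - \frac{95}{2946}$ ($z{\left(U,D \right)} = \frac{-23 + 24}{-32 - \frac{94}{-95}} = 1 \frac{1}{-32 - - \frac{94}{95}} = 1 \frac{1}{-32 + \frac{94}{95}} = 1 \frac{1}{- \frac{2946}{95}} = 1 \left(- \frac{95}{2946}\right) = - \frac{95}{2946}$)
$\frac{\left(-33\right) 2 d{\left(-3,0 \right)} + \left(-5323 + 13903\right)}{z{\left(10,174 \right)} - 1483} = \frac{\left(-33\right) 2 \left(-24\right) + \left(-5323 + 13903\right)}{- \frac{95}{2946} - 1483} = \frac{\left(-66\right) \left(-24\right) + 8580}{- \frac{4369013}{2946}} = \left(1584 + 8580\right) \left(- \frac{2946}{4369013}\right) = 10164 \left(- \frac{2946}{4369013}\right) = - \frac{2722104}{397183}$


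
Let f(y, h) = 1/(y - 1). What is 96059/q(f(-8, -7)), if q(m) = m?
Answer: -864531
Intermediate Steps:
f(y, h) = 1/(-1 + y)
96059/q(f(-8, -7)) = 96059/(1/(-1 - 8)) = 96059/(1/(-9)) = 96059/(-⅑) = 96059*(-9) = -864531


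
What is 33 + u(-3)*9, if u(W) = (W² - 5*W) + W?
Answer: 222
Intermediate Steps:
u(W) = W² - 4*W
33 + u(-3)*9 = 33 - 3*(-4 - 3)*9 = 33 - 3*(-7)*9 = 33 + 21*9 = 33 + 189 = 222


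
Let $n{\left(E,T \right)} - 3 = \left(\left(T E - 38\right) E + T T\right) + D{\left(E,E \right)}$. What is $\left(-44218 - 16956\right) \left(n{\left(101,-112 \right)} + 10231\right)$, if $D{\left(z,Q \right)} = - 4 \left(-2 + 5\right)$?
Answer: $68734127616$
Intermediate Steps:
$D{\left(z,Q \right)} = -12$ ($D{\left(z,Q \right)} = \left(-4\right) 3 = -12$)
$n{\left(E,T \right)} = -9 + T^{2} + E \left(-38 + E T\right)$ ($n{\left(E,T \right)} = 3 - \left(12 - T T - \left(T E - 38\right) E\right) = 3 - \left(12 - T^{2} - \left(E T - 38\right) E\right) = 3 - \left(12 - T^{2} - \left(-38 + E T\right) E\right) = 3 - \left(12 - T^{2} - E \left(-38 + E T\right)\right) = 3 + \left(-12 + T^{2} + E \left(-38 + E T\right)\right) = -9 + T^{2} + E \left(-38 + E T\right)$)
$\left(-44218 - 16956\right) \left(n{\left(101,-112 \right)} + 10231\right) = \left(-44218 - 16956\right) \left(\left(-9 + \left(-112\right)^{2} - 3838 - 112 \cdot 101^{2}\right) + 10231\right) = - 61174 \left(\left(-9 + 12544 - 3838 - 1142512\right) + 10231\right) = - 61174 \left(-1133815 + 10231\right) = \left(-61174\right) \left(-1123584\right) = 68734127616$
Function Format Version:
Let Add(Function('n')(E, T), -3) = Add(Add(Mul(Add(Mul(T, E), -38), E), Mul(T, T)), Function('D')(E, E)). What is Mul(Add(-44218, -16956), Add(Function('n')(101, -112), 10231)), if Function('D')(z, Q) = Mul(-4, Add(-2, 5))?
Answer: 68734127616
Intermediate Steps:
Function('D')(z, Q) = -12 (Function('D')(z, Q) = Mul(-4, 3) = -12)
Function('n')(E, T) = Add(-9, Pow(T, 2), Mul(E, Add(-38, Mul(E, T)))) (Function('n')(E, T) = Add(3, Add(Add(Mul(Add(Mul(T, E), -38), E), Mul(T, T)), -12)) = Add(3, Add(Add(Mul(Add(Mul(E, T), -38), E), Pow(T, 2)), -12)) = Add(3, Add(Add(Mul(Add(-38, Mul(E, T)), E), Pow(T, 2)), -12)) = Add(3, Add(Add(Mul(E, Add(-38, Mul(E, T))), Pow(T, 2)), -12)) = Add(3, Add(Add(Pow(T, 2), Mul(E, Add(-38, Mul(E, T)))), -12)) = Add(3, Add(-12, Pow(T, 2), Mul(E, Add(-38, Mul(E, T))))) = Add(-9, Pow(T, 2), Mul(E, Add(-38, Mul(E, T)))))
Mul(Add(-44218, -16956), Add(Function('n')(101, -112), 10231)) = Mul(Add(-44218, -16956), Add(Add(-9, Pow(-112, 2), Mul(-38, 101), Mul(-112, Pow(101, 2))), 10231)) = Mul(-61174, Add(Add(-9, 12544, -3838, Mul(-112, 10201)), 10231)) = Mul(-61174, Add(Add(-9, 12544, -3838, -1142512), 10231)) = Mul(-61174, Add(-1133815, 10231)) = Mul(-61174, -1123584) = 68734127616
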